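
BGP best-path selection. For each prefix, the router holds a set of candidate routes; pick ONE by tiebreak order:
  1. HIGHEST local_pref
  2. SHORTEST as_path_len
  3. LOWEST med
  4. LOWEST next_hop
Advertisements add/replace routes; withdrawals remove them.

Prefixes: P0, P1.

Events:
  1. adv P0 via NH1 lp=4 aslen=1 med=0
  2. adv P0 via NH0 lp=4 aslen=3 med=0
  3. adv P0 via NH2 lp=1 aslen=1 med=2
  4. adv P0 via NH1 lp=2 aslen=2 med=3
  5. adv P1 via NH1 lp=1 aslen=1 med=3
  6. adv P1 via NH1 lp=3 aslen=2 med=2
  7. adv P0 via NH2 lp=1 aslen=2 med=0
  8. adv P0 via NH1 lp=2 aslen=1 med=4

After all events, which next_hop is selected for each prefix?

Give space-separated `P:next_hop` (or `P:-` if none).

Answer: P0:NH0 P1:NH1

Derivation:
Op 1: best P0=NH1 P1=-
Op 2: best P0=NH1 P1=-
Op 3: best P0=NH1 P1=-
Op 4: best P0=NH0 P1=-
Op 5: best P0=NH0 P1=NH1
Op 6: best P0=NH0 P1=NH1
Op 7: best P0=NH0 P1=NH1
Op 8: best P0=NH0 P1=NH1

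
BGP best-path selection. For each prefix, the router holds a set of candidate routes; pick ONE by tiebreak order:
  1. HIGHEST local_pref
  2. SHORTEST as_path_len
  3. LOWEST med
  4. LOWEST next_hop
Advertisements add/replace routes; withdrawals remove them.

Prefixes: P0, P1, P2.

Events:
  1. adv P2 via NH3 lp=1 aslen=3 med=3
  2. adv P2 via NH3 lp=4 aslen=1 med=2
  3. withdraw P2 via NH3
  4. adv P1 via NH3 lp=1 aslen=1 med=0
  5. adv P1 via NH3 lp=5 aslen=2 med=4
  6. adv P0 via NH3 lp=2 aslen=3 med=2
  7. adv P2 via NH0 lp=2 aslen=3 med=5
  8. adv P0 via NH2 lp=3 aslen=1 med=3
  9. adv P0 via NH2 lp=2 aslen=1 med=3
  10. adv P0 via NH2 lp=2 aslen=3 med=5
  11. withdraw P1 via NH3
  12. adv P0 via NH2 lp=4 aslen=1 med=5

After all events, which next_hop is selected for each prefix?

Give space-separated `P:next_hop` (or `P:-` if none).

Answer: P0:NH2 P1:- P2:NH0

Derivation:
Op 1: best P0=- P1=- P2=NH3
Op 2: best P0=- P1=- P2=NH3
Op 3: best P0=- P1=- P2=-
Op 4: best P0=- P1=NH3 P2=-
Op 5: best P0=- P1=NH3 P2=-
Op 6: best P0=NH3 P1=NH3 P2=-
Op 7: best P0=NH3 P1=NH3 P2=NH0
Op 8: best P0=NH2 P1=NH3 P2=NH0
Op 9: best P0=NH2 P1=NH3 P2=NH0
Op 10: best P0=NH3 P1=NH3 P2=NH0
Op 11: best P0=NH3 P1=- P2=NH0
Op 12: best P0=NH2 P1=- P2=NH0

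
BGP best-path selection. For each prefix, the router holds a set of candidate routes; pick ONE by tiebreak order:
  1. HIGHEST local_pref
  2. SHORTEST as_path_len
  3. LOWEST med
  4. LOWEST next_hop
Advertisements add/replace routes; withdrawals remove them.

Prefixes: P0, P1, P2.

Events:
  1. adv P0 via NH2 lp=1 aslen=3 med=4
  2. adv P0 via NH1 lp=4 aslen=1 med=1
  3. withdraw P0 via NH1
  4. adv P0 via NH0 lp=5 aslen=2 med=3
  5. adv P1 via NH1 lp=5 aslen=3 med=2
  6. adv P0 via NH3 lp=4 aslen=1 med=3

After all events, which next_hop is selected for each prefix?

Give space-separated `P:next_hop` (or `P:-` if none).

Answer: P0:NH0 P1:NH1 P2:-

Derivation:
Op 1: best P0=NH2 P1=- P2=-
Op 2: best P0=NH1 P1=- P2=-
Op 3: best P0=NH2 P1=- P2=-
Op 4: best P0=NH0 P1=- P2=-
Op 5: best P0=NH0 P1=NH1 P2=-
Op 6: best P0=NH0 P1=NH1 P2=-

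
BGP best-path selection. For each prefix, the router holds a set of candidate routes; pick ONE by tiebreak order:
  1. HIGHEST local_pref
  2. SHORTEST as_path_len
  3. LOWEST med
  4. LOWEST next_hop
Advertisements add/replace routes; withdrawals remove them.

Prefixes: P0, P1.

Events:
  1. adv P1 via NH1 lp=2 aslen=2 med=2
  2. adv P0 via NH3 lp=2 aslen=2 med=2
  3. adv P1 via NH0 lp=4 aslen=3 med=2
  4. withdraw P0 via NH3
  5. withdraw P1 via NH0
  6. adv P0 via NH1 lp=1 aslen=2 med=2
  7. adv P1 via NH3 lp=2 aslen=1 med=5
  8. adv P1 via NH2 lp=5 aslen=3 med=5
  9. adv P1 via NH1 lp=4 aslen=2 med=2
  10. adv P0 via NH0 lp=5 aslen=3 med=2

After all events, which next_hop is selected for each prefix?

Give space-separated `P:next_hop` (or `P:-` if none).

Answer: P0:NH0 P1:NH2

Derivation:
Op 1: best P0=- P1=NH1
Op 2: best P0=NH3 P1=NH1
Op 3: best P0=NH3 P1=NH0
Op 4: best P0=- P1=NH0
Op 5: best P0=- P1=NH1
Op 6: best P0=NH1 P1=NH1
Op 7: best P0=NH1 P1=NH3
Op 8: best P0=NH1 P1=NH2
Op 9: best P0=NH1 P1=NH2
Op 10: best P0=NH0 P1=NH2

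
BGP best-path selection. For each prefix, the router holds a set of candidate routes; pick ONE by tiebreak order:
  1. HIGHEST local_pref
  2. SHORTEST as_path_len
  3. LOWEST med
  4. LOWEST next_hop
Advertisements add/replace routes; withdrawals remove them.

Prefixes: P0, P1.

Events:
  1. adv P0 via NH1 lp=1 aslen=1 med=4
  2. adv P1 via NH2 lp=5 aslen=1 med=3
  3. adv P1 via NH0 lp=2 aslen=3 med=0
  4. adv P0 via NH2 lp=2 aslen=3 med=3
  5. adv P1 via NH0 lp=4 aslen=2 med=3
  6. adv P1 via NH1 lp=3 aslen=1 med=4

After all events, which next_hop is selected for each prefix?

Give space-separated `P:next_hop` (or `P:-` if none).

Answer: P0:NH2 P1:NH2

Derivation:
Op 1: best P0=NH1 P1=-
Op 2: best P0=NH1 P1=NH2
Op 3: best P0=NH1 P1=NH2
Op 4: best P0=NH2 P1=NH2
Op 5: best P0=NH2 P1=NH2
Op 6: best P0=NH2 P1=NH2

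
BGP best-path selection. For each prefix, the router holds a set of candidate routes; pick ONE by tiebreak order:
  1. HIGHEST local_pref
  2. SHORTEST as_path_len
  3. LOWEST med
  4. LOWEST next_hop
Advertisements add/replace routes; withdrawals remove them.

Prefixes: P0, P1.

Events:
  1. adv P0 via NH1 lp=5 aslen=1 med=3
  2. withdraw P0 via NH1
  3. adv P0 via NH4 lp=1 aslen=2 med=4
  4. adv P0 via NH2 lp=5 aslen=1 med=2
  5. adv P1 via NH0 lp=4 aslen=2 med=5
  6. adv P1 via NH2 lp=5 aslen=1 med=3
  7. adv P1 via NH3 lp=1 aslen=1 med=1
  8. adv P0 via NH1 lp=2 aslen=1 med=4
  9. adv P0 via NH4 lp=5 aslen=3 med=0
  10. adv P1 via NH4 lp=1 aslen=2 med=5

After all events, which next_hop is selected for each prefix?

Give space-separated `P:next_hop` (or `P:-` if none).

Answer: P0:NH2 P1:NH2

Derivation:
Op 1: best P0=NH1 P1=-
Op 2: best P0=- P1=-
Op 3: best P0=NH4 P1=-
Op 4: best P0=NH2 P1=-
Op 5: best P0=NH2 P1=NH0
Op 6: best P0=NH2 P1=NH2
Op 7: best P0=NH2 P1=NH2
Op 8: best P0=NH2 P1=NH2
Op 9: best P0=NH2 P1=NH2
Op 10: best P0=NH2 P1=NH2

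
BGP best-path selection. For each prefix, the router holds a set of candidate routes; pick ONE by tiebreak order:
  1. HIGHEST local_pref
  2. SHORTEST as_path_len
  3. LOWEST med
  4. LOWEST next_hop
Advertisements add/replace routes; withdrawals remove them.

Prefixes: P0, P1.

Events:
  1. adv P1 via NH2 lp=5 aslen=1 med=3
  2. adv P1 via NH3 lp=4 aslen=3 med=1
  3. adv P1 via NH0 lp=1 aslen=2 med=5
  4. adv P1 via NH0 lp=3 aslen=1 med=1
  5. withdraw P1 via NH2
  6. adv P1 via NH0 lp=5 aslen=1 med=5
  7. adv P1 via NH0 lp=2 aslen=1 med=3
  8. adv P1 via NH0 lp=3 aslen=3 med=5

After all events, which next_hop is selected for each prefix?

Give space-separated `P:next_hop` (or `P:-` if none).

Op 1: best P0=- P1=NH2
Op 2: best P0=- P1=NH2
Op 3: best P0=- P1=NH2
Op 4: best P0=- P1=NH2
Op 5: best P0=- P1=NH3
Op 6: best P0=- P1=NH0
Op 7: best P0=- P1=NH3
Op 8: best P0=- P1=NH3

Answer: P0:- P1:NH3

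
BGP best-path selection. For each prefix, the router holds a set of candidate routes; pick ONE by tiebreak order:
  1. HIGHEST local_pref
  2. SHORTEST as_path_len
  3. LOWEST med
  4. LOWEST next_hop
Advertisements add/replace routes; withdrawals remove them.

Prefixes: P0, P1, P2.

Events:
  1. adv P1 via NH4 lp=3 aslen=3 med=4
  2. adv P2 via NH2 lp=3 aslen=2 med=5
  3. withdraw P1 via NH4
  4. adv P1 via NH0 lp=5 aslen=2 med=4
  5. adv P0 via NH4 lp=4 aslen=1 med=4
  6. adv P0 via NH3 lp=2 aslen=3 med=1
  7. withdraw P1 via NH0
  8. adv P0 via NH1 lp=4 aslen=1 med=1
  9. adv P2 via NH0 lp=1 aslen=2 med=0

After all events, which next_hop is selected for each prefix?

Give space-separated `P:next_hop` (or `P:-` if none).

Answer: P0:NH1 P1:- P2:NH2

Derivation:
Op 1: best P0=- P1=NH4 P2=-
Op 2: best P0=- P1=NH4 P2=NH2
Op 3: best P0=- P1=- P2=NH2
Op 4: best P0=- P1=NH0 P2=NH2
Op 5: best P0=NH4 P1=NH0 P2=NH2
Op 6: best P0=NH4 P1=NH0 P2=NH2
Op 7: best P0=NH4 P1=- P2=NH2
Op 8: best P0=NH1 P1=- P2=NH2
Op 9: best P0=NH1 P1=- P2=NH2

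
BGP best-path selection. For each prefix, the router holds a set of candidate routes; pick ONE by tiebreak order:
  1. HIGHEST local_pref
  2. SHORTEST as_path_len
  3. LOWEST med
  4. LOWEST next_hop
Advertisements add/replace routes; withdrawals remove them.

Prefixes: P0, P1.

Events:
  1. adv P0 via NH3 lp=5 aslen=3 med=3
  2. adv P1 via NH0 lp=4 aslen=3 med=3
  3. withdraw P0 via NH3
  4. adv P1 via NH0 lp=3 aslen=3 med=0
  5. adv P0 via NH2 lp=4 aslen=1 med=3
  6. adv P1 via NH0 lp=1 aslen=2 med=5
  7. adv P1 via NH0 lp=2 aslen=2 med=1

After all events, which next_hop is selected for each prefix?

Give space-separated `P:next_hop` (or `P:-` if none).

Answer: P0:NH2 P1:NH0

Derivation:
Op 1: best P0=NH3 P1=-
Op 2: best P0=NH3 P1=NH0
Op 3: best P0=- P1=NH0
Op 4: best P0=- P1=NH0
Op 5: best P0=NH2 P1=NH0
Op 6: best P0=NH2 P1=NH0
Op 7: best P0=NH2 P1=NH0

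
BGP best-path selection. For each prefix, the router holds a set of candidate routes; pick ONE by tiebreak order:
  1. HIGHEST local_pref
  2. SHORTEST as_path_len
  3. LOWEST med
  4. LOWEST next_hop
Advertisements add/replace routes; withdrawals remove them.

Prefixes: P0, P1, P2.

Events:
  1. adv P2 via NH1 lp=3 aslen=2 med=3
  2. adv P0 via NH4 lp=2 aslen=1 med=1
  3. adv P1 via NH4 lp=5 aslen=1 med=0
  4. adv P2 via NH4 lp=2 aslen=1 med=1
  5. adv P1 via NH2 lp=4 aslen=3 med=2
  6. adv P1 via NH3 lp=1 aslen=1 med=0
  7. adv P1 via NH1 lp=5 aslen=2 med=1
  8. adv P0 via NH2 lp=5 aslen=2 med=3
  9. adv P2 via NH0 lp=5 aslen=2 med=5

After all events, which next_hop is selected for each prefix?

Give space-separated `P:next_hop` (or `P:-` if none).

Answer: P0:NH2 P1:NH4 P2:NH0

Derivation:
Op 1: best P0=- P1=- P2=NH1
Op 2: best P0=NH4 P1=- P2=NH1
Op 3: best P0=NH4 P1=NH4 P2=NH1
Op 4: best P0=NH4 P1=NH4 P2=NH1
Op 5: best P0=NH4 P1=NH4 P2=NH1
Op 6: best P0=NH4 P1=NH4 P2=NH1
Op 7: best P0=NH4 P1=NH4 P2=NH1
Op 8: best P0=NH2 P1=NH4 P2=NH1
Op 9: best P0=NH2 P1=NH4 P2=NH0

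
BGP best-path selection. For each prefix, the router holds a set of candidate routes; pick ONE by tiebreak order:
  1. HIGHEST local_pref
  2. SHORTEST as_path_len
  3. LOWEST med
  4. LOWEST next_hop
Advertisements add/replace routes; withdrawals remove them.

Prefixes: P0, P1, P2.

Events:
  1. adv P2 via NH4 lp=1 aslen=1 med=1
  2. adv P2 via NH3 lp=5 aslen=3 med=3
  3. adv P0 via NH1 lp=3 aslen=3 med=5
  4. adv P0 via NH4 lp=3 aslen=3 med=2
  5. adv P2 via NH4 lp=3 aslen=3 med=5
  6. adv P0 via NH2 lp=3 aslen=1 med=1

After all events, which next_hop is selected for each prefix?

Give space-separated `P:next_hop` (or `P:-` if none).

Answer: P0:NH2 P1:- P2:NH3

Derivation:
Op 1: best P0=- P1=- P2=NH4
Op 2: best P0=- P1=- P2=NH3
Op 3: best P0=NH1 P1=- P2=NH3
Op 4: best P0=NH4 P1=- P2=NH3
Op 5: best P0=NH4 P1=- P2=NH3
Op 6: best P0=NH2 P1=- P2=NH3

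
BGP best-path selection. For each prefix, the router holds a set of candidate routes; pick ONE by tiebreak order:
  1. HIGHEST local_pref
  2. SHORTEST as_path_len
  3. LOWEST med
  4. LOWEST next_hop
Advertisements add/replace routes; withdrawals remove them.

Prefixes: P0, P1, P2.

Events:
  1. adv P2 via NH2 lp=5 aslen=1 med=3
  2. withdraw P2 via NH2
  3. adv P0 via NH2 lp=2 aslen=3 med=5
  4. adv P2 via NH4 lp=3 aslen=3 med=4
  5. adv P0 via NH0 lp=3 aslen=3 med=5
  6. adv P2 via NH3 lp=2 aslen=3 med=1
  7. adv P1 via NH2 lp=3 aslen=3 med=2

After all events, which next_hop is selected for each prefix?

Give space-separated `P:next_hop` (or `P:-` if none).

Op 1: best P0=- P1=- P2=NH2
Op 2: best P0=- P1=- P2=-
Op 3: best P0=NH2 P1=- P2=-
Op 4: best P0=NH2 P1=- P2=NH4
Op 5: best P0=NH0 P1=- P2=NH4
Op 6: best P0=NH0 P1=- P2=NH4
Op 7: best P0=NH0 P1=NH2 P2=NH4

Answer: P0:NH0 P1:NH2 P2:NH4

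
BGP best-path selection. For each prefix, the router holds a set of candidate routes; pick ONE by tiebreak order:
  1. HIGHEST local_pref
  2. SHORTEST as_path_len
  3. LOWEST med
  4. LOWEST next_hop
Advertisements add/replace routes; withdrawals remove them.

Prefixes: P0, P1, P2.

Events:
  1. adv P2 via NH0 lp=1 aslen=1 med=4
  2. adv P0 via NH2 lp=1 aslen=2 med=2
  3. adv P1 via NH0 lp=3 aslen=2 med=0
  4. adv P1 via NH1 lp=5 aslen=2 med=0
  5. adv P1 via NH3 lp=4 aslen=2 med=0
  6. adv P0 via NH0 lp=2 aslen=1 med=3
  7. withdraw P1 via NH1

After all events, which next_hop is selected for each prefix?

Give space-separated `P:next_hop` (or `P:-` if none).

Answer: P0:NH0 P1:NH3 P2:NH0

Derivation:
Op 1: best P0=- P1=- P2=NH0
Op 2: best P0=NH2 P1=- P2=NH0
Op 3: best P0=NH2 P1=NH0 P2=NH0
Op 4: best P0=NH2 P1=NH1 P2=NH0
Op 5: best P0=NH2 P1=NH1 P2=NH0
Op 6: best P0=NH0 P1=NH1 P2=NH0
Op 7: best P0=NH0 P1=NH3 P2=NH0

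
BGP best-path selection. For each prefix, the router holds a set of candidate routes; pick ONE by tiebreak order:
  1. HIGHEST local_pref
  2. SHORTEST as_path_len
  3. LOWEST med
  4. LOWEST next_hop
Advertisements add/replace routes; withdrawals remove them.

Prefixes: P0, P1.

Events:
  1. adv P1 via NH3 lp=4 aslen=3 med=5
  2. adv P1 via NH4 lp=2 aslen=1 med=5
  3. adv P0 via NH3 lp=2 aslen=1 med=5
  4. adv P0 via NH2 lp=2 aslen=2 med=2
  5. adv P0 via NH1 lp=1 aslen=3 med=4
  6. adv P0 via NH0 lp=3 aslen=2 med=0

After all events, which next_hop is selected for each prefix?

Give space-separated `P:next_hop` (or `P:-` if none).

Op 1: best P0=- P1=NH3
Op 2: best P0=- P1=NH3
Op 3: best P0=NH3 P1=NH3
Op 4: best P0=NH3 P1=NH3
Op 5: best P0=NH3 P1=NH3
Op 6: best P0=NH0 P1=NH3

Answer: P0:NH0 P1:NH3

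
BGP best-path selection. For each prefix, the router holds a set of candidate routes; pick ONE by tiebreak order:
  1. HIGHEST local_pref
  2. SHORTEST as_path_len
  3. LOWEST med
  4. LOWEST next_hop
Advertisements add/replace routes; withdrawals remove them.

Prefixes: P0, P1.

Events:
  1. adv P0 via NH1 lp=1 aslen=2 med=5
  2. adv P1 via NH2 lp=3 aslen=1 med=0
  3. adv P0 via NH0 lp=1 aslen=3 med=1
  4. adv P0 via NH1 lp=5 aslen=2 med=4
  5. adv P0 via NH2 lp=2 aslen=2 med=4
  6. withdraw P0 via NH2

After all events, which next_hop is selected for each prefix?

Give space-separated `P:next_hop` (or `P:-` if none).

Op 1: best P0=NH1 P1=-
Op 2: best P0=NH1 P1=NH2
Op 3: best P0=NH1 P1=NH2
Op 4: best P0=NH1 P1=NH2
Op 5: best P0=NH1 P1=NH2
Op 6: best P0=NH1 P1=NH2

Answer: P0:NH1 P1:NH2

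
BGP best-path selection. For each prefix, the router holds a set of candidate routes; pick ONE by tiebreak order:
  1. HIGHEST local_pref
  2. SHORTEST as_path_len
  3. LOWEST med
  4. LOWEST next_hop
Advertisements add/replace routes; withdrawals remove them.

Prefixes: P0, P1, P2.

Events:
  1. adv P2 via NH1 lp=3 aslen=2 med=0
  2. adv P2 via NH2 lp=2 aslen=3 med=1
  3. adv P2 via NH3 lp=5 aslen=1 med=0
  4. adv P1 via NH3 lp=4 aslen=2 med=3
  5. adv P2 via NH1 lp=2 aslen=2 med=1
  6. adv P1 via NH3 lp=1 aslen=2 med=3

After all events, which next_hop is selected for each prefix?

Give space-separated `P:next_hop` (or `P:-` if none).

Answer: P0:- P1:NH3 P2:NH3

Derivation:
Op 1: best P0=- P1=- P2=NH1
Op 2: best P0=- P1=- P2=NH1
Op 3: best P0=- P1=- P2=NH3
Op 4: best P0=- P1=NH3 P2=NH3
Op 5: best P0=- P1=NH3 P2=NH3
Op 6: best P0=- P1=NH3 P2=NH3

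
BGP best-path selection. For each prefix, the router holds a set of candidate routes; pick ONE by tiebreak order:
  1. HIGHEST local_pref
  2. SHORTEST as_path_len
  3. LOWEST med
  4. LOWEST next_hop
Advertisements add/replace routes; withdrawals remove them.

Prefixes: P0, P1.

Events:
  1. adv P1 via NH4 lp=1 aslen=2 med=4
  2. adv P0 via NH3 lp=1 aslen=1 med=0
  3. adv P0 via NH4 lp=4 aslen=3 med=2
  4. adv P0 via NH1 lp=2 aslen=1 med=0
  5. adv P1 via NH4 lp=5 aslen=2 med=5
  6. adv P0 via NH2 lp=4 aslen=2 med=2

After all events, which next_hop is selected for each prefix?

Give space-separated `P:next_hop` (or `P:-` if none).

Answer: P0:NH2 P1:NH4

Derivation:
Op 1: best P0=- P1=NH4
Op 2: best P0=NH3 P1=NH4
Op 3: best P0=NH4 P1=NH4
Op 4: best P0=NH4 P1=NH4
Op 5: best P0=NH4 P1=NH4
Op 6: best P0=NH2 P1=NH4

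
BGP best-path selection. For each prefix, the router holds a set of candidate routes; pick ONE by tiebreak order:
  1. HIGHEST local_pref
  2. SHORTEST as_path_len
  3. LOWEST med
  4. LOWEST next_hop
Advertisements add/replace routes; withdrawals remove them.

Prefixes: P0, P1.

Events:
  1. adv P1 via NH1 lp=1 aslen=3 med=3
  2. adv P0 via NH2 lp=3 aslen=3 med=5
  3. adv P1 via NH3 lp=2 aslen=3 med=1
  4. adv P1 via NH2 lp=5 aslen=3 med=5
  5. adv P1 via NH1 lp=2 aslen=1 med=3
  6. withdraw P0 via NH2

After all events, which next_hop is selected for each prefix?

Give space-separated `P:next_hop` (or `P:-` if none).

Op 1: best P0=- P1=NH1
Op 2: best P0=NH2 P1=NH1
Op 3: best P0=NH2 P1=NH3
Op 4: best P0=NH2 P1=NH2
Op 5: best P0=NH2 P1=NH2
Op 6: best P0=- P1=NH2

Answer: P0:- P1:NH2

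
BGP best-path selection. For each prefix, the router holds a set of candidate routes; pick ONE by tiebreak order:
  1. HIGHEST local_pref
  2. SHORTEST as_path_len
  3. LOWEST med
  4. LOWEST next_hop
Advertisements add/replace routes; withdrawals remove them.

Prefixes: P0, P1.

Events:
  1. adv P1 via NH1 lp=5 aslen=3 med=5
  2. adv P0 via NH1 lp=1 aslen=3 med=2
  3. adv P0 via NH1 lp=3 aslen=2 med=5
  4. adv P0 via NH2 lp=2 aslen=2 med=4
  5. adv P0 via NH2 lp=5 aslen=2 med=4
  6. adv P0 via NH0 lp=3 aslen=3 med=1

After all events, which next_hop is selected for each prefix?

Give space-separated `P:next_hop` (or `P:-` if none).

Answer: P0:NH2 P1:NH1

Derivation:
Op 1: best P0=- P1=NH1
Op 2: best P0=NH1 P1=NH1
Op 3: best P0=NH1 P1=NH1
Op 4: best P0=NH1 P1=NH1
Op 5: best P0=NH2 P1=NH1
Op 6: best P0=NH2 P1=NH1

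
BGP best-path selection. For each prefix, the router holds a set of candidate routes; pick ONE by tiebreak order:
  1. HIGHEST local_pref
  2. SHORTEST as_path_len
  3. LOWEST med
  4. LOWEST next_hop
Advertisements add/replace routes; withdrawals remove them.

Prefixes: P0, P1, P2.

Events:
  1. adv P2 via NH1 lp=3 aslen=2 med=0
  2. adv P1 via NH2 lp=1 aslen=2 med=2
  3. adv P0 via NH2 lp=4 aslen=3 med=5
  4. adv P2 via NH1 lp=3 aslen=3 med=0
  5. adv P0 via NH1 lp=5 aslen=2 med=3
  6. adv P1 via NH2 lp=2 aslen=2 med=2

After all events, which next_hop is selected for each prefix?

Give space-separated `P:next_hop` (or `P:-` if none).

Answer: P0:NH1 P1:NH2 P2:NH1

Derivation:
Op 1: best P0=- P1=- P2=NH1
Op 2: best P0=- P1=NH2 P2=NH1
Op 3: best P0=NH2 P1=NH2 P2=NH1
Op 4: best P0=NH2 P1=NH2 P2=NH1
Op 5: best P0=NH1 P1=NH2 P2=NH1
Op 6: best P0=NH1 P1=NH2 P2=NH1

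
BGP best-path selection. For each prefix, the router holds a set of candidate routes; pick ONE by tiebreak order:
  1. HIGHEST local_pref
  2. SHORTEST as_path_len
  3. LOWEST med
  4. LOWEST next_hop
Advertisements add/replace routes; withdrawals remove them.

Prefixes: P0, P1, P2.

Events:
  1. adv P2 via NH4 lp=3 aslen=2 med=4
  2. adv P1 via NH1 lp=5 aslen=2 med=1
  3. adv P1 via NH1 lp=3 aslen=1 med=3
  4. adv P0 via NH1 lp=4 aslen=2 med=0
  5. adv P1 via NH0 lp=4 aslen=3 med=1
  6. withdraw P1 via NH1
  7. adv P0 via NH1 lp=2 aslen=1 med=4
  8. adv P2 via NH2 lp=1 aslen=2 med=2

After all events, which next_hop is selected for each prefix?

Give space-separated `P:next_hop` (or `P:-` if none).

Answer: P0:NH1 P1:NH0 P2:NH4

Derivation:
Op 1: best P0=- P1=- P2=NH4
Op 2: best P0=- P1=NH1 P2=NH4
Op 3: best P0=- P1=NH1 P2=NH4
Op 4: best P0=NH1 P1=NH1 P2=NH4
Op 5: best P0=NH1 P1=NH0 P2=NH4
Op 6: best P0=NH1 P1=NH0 P2=NH4
Op 7: best P0=NH1 P1=NH0 P2=NH4
Op 8: best P0=NH1 P1=NH0 P2=NH4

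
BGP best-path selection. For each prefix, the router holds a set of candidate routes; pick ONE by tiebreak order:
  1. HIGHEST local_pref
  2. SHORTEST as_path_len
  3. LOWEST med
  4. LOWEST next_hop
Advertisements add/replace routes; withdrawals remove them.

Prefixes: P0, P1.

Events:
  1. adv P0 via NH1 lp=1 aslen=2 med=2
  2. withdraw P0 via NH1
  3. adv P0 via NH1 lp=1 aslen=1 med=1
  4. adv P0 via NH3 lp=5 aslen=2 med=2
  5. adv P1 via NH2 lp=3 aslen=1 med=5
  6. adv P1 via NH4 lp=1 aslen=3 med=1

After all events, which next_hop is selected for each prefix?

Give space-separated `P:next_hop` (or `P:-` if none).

Op 1: best P0=NH1 P1=-
Op 2: best P0=- P1=-
Op 3: best P0=NH1 P1=-
Op 4: best P0=NH3 P1=-
Op 5: best P0=NH3 P1=NH2
Op 6: best P0=NH3 P1=NH2

Answer: P0:NH3 P1:NH2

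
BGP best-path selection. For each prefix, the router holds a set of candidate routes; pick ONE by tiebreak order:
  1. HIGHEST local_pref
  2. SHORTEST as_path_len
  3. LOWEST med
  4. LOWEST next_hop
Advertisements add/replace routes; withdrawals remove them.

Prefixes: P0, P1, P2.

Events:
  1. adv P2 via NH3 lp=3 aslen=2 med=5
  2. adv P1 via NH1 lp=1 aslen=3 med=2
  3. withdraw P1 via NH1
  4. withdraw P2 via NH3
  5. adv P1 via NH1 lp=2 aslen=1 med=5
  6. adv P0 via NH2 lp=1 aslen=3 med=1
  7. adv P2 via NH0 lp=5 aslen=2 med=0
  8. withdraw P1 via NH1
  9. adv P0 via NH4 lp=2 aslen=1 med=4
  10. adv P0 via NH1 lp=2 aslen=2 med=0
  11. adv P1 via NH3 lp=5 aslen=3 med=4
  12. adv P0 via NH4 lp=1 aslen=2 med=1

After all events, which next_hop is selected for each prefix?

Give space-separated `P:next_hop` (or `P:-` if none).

Op 1: best P0=- P1=- P2=NH3
Op 2: best P0=- P1=NH1 P2=NH3
Op 3: best P0=- P1=- P2=NH3
Op 4: best P0=- P1=- P2=-
Op 5: best P0=- P1=NH1 P2=-
Op 6: best P0=NH2 P1=NH1 P2=-
Op 7: best P0=NH2 P1=NH1 P2=NH0
Op 8: best P0=NH2 P1=- P2=NH0
Op 9: best P0=NH4 P1=- P2=NH0
Op 10: best P0=NH4 P1=- P2=NH0
Op 11: best P0=NH4 P1=NH3 P2=NH0
Op 12: best P0=NH1 P1=NH3 P2=NH0

Answer: P0:NH1 P1:NH3 P2:NH0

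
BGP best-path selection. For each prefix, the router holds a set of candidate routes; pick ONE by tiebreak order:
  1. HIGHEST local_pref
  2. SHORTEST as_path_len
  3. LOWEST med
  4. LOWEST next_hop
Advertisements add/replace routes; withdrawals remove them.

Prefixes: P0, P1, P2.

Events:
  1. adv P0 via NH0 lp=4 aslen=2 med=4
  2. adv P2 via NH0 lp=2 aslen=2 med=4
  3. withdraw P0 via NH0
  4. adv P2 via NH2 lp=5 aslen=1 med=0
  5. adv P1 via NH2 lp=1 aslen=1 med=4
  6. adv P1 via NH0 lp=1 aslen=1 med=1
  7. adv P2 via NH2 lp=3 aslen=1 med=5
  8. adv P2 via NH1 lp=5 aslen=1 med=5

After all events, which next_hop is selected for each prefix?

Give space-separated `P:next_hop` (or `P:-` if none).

Answer: P0:- P1:NH0 P2:NH1

Derivation:
Op 1: best P0=NH0 P1=- P2=-
Op 2: best P0=NH0 P1=- P2=NH0
Op 3: best P0=- P1=- P2=NH0
Op 4: best P0=- P1=- P2=NH2
Op 5: best P0=- P1=NH2 P2=NH2
Op 6: best P0=- P1=NH0 P2=NH2
Op 7: best P0=- P1=NH0 P2=NH2
Op 8: best P0=- P1=NH0 P2=NH1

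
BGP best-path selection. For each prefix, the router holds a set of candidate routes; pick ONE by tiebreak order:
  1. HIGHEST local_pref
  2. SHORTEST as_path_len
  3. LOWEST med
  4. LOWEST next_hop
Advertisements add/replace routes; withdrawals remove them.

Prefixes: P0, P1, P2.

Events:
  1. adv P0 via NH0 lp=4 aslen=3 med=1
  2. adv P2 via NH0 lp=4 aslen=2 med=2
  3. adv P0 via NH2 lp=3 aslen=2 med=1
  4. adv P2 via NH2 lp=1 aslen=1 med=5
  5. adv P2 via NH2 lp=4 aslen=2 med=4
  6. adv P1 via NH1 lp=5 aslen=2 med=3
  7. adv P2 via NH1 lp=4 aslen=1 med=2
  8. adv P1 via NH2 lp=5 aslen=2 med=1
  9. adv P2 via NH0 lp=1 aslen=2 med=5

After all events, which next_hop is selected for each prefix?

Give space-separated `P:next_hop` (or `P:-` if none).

Answer: P0:NH0 P1:NH2 P2:NH1

Derivation:
Op 1: best P0=NH0 P1=- P2=-
Op 2: best P0=NH0 P1=- P2=NH0
Op 3: best P0=NH0 P1=- P2=NH0
Op 4: best P0=NH0 P1=- P2=NH0
Op 5: best P0=NH0 P1=- P2=NH0
Op 6: best P0=NH0 P1=NH1 P2=NH0
Op 7: best P0=NH0 P1=NH1 P2=NH1
Op 8: best P0=NH0 P1=NH2 P2=NH1
Op 9: best P0=NH0 P1=NH2 P2=NH1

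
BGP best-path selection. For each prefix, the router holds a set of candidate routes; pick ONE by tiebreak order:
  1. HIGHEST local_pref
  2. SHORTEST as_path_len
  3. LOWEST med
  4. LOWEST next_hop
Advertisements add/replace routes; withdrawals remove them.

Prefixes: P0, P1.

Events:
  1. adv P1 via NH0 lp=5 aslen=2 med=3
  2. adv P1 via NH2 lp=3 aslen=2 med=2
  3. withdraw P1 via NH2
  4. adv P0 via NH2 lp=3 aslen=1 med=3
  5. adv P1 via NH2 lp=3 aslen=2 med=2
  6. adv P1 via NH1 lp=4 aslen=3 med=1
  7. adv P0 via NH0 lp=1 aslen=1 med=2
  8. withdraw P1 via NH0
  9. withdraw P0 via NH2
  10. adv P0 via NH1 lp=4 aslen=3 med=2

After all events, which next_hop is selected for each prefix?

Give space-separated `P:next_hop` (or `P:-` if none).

Op 1: best P0=- P1=NH0
Op 2: best P0=- P1=NH0
Op 3: best P0=- P1=NH0
Op 4: best P0=NH2 P1=NH0
Op 5: best P0=NH2 P1=NH0
Op 6: best P0=NH2 P1=NH0
Op 7: best P0=NH2 P1=NH0
Op 8: best P0=NH2 P1=NH1
Op 9: best P0=NH0 P1=NH1
Op 10: best P0=NH1 P1=NH1

Answer: P0:NH1 P1:NH1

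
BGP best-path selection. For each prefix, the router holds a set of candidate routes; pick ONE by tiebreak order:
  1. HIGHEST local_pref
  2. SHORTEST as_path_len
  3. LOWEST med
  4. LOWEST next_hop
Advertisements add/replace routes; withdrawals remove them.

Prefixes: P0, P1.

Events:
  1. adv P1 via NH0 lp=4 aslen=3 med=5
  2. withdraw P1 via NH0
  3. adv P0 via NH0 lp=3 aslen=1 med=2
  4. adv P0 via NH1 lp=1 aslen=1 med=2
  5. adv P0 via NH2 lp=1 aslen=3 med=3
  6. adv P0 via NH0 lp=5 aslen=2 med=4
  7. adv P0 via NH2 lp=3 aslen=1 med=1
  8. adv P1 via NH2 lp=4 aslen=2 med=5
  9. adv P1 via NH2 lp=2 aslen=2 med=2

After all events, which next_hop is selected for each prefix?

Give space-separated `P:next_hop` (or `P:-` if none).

Op 1: best P0=- P1=NH0
Op 2: best P0=- P1=-
Op 3: best P0=NH0 P1=-
Op 4: best P0=NH0 P1=-
Op 5: best P0=NH0 P1=-
Op 6: best P0=NH0 P1=-
Op 7: best P0=NH0 P1=-
Op 8: best P0=NH0 P1=NH2
Op 9: best P0=NH0 P1=NH2

Answer: P0:NH0 P1:NH2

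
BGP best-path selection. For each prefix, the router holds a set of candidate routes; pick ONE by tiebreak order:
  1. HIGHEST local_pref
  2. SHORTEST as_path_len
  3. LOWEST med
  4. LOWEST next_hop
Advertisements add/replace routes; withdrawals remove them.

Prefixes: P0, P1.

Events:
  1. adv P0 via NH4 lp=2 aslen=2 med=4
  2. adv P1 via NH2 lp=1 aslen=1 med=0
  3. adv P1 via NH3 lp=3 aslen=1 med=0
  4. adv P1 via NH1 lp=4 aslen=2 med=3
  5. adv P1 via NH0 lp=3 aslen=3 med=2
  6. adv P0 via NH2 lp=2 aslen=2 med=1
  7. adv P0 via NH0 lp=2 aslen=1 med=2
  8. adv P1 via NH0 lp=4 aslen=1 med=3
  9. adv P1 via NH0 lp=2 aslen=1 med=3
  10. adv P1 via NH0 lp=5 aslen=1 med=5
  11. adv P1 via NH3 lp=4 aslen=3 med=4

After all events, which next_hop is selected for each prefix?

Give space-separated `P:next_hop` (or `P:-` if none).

Answer: P0:NH0 P1:NH0

Derivation:
Op 1: best P0=NH4 P1=-
Op 2: best P0=NH4 P1=NH2
Op 3: best P0=NH4 P1=NH3
Op 4: best P0=NH4 P1=NH1
Op 5: best P0=NH4 P1=NH1
Op 6: best P0=NH2 P1=NH1
Op 7: best P0=NH0 P1=NH1
Op 8: best P0=NH0 P1=NH0
Op 9: best P0=NH0 P1=NH1
Op 10: best P0=NH0 P1=NH0
Op 11: best P0=NH0 P1=NH0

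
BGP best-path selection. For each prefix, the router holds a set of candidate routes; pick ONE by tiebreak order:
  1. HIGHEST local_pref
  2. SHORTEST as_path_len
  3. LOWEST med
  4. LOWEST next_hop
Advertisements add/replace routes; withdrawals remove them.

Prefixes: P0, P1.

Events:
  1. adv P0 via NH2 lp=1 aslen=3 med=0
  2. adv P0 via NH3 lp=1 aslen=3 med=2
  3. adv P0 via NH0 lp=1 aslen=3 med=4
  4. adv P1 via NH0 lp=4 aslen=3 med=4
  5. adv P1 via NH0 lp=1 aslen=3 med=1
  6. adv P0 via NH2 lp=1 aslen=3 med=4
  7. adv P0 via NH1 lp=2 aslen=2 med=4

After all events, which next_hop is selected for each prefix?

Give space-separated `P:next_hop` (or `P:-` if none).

Op 1: best P0=NH2 P1=-
Op 2: best P0=NH2 P1=-
Op 3: best P0=NH2 P1=-
Op 4: best P0=NH2 P1=NH0
Op 5: best P0=NH2 P1=NH0
Op 6: best P0=NH3 P1=NH0
Op 7: best P0=NH1 P1=NH0

Answer: P0:NH1 P1:NH0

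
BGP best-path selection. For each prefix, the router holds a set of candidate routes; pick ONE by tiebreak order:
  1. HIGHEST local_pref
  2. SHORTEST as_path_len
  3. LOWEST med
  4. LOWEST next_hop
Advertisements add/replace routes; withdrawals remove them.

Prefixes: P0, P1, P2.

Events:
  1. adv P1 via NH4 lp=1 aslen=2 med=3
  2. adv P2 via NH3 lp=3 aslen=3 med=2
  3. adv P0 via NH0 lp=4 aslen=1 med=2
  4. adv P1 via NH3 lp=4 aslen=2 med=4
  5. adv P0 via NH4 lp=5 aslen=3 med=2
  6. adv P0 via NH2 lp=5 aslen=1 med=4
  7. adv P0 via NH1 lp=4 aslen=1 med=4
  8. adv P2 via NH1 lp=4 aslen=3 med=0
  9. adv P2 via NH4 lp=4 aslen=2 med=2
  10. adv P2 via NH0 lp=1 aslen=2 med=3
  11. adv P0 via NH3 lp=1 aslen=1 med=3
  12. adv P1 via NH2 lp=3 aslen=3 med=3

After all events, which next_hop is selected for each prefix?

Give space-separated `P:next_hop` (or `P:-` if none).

Answer: P0:NH2 P1:NH3 P2:NH4

Derivation:
Op 1: best P0=- P1=NH4 P2=-
Op 2: best P0=- P1=NH4 P2=NH3
Op 3: best P0=NH0 P1=NH4 P2=NH3
Op 4: best P0=NH0 P1=NH3 P2=NH3
Op 5: best P0=NH4 P1=NH3 P2=NH3
Op 6: best P0=NH2 P1=NH3 P2=NH3
Op 7: best P0=NH2 P1=NH3 P2=NH3
Op 8: best P0=NH2 P1=NH3 P2=NH1
Op 9: best P0=NH2 P1=NH3 P2=NH4
Op 10: best P0=NH2 P1=NH3 P2=NH4
Op 11: best P0=NH2 P1=NH3 P2=NH4
Op 12: best P0=NH2 P1=NH3 P2=NH4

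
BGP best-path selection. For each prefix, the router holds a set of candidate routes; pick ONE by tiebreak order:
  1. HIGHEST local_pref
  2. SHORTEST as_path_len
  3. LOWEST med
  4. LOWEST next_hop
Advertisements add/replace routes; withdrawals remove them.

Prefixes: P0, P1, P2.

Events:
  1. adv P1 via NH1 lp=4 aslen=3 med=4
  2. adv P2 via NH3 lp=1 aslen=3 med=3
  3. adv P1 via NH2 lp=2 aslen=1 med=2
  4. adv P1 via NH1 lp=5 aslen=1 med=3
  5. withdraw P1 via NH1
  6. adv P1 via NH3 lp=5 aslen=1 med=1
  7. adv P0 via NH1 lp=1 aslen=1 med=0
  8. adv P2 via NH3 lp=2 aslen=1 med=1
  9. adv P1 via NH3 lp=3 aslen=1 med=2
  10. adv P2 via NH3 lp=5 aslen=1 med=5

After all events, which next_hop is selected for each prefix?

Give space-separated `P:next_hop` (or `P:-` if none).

Answer: P0:NH1 P1:NH3 P2:NH3

Derivation:
Op 1: best P0=- P1=NH1 P2=-
Op 2: best P0=- P1=NH1 P2=NH3
Op 3: best P0=- P1=NH1 P2=NH3
Op 4: best P0=- P1=NH1 P2=NH3
Op 5: best P0=- P1=NH2 P2=NH3
Op 6: best P0=- P1=NH3 P2=NH3
Op 7: best P0=NH1 P1=NH3 P2=NH3
Op 8: best P0=NH1 P1=NH3 P2=NH3
Op 9: best P0=NH1 P1=NH3 P2=NH3
Op 10: best P0=NH1 P1=NH3 P2=NH3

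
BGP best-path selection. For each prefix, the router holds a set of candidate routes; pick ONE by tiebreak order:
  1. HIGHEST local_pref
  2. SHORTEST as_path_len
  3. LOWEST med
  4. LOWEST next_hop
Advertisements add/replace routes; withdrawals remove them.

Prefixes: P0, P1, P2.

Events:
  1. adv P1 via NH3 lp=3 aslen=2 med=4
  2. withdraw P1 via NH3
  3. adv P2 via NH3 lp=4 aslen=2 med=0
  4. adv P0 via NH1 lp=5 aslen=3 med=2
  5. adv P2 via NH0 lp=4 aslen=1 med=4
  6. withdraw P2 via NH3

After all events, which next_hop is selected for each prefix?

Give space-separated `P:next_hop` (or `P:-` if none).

Op 1: best P0=- P1=NH3 P2=-
Op 2: best P0=- P1=- P2=-
Op 3: best P0=- P1=- P2=NH3
Op 4: best P0=NH1 P1=- P2=NH3
Op 5: best P0=NH1 P1=- P2=NH0
Op 6: best P0=NH1 P1=- P2=NH0

Answer: P0:NH1 P1:- P2:NH0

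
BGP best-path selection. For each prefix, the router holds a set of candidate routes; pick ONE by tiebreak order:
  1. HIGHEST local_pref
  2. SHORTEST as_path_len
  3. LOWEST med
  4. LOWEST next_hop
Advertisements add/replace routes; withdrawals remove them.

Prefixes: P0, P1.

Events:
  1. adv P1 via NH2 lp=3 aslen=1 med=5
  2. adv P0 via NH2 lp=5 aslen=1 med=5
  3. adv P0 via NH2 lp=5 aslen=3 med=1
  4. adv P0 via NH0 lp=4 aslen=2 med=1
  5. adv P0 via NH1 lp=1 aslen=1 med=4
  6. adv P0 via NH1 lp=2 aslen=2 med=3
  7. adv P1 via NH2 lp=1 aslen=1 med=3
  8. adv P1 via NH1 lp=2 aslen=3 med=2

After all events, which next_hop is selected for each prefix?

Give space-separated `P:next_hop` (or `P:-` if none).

Op 1: best P0=- P1=NH2
Op 2: best P0=NH2 P1=NH2
Op 3: best P0=NH2 P1=NH2
Op 4: best P0=NH2 P1=NH2
Op 5: best P0=NH2 P1=NH2
Op 6: best P0=NH2 P1=NH2
Op 7: best P0=NH2 P1=NH2
Op 8: best P0=NH2 P1=NH1

Answer: P0:NH2 P1:NH1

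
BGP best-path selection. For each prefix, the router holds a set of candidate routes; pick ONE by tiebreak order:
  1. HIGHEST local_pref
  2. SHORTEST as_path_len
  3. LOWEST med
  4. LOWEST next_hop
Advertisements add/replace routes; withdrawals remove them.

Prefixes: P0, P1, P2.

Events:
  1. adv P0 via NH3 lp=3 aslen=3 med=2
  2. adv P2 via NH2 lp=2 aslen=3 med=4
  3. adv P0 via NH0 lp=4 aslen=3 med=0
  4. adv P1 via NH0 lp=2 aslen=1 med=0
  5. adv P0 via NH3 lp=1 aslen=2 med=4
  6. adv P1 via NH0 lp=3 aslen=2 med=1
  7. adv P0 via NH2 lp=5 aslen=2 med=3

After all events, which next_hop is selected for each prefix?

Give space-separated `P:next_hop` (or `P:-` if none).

Answer: P0:NH2 P1:NH0 P2:NH2

Derivation:
Op 1: best P0=NH3 P1=- P2=-
Op 2: best P0=NH3 P1=- P2=NH2
Op 3: best P0=NH0 P1=- P2=NH2
Op 4: best P0=NH0 P1=NH0 P2=NH2
Op 5: best P0=NH0 P1=NH0 P2=NH2
Op 6: best P0=NH0 P1=NH0 P2=NH2
Op 7: best P0=NH2 P1=NH0 P2=NH2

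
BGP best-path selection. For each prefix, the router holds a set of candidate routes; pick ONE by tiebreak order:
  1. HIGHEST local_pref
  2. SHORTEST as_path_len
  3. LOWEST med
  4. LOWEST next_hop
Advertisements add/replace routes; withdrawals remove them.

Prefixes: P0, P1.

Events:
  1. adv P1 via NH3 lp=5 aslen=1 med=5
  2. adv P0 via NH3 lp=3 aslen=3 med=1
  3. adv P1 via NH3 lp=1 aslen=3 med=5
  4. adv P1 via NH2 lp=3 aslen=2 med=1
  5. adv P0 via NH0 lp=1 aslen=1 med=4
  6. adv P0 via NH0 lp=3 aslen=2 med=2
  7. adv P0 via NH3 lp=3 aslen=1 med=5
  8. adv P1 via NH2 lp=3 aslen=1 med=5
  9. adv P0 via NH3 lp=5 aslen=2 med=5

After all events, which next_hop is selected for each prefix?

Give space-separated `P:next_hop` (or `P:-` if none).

Op 1: best P0=- P1=NH3
Op 2: best P0=NH3 P1=NH3
Op 3: best P0=NH3 P1=NH3
Op 4: best P0=NH3 P1=NH2
Op 5: best P0=NH3 P1=NH2
Op 6: best P0=NH0 P1=NH2
Op 7: best P0=NH3 P1=NH2
Op 8: best P0=NH3 P1=NH2
Op 9: best P0=NH3 P1=NH2

Answer: P0:NH3 P1:NH2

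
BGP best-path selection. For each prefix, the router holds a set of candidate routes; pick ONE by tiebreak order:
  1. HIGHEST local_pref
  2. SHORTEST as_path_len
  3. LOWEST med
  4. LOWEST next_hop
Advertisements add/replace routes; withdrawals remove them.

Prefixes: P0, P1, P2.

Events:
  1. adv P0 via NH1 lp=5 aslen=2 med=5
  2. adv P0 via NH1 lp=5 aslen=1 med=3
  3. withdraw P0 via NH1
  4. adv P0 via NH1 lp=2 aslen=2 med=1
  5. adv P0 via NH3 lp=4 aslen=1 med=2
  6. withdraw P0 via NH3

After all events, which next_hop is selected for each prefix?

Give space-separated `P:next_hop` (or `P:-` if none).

Op 1: best P0=NH1 P1=- P2=-
Op 2: best P0=NH1 P1=- P2=-
Op 3: best P0=- P1=- P2=-
Op 4: best P0=NH1 P1=- P2=-
Op 5: best P0=NH3 P1=- P2=-
Op 6: best P0=NH1 P1=- P2=-

Answer: P0:NH1 P1:- P2:-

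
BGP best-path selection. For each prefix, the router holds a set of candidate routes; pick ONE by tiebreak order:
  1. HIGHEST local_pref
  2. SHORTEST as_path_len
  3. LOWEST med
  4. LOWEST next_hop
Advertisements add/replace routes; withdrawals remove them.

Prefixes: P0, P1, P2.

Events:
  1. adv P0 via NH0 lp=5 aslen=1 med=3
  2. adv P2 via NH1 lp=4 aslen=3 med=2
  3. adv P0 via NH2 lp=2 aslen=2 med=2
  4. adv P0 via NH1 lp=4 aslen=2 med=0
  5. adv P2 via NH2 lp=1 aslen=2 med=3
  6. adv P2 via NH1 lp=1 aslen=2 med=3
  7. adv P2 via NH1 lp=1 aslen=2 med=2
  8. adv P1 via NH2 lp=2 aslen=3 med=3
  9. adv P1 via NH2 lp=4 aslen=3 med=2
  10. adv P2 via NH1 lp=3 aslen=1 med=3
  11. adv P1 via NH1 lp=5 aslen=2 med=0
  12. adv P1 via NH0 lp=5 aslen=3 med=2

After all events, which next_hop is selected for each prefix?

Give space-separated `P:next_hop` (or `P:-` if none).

Answer: P0:NH0 P1:NH1 P2:NH1

Derivation:
Op 1: best P0=NH0 P1=- P2=-
Op 2: best P0=NH0 P1=- P2=NH1
Op 3: best P0=NH0 P1=- P2=NH1
Op 4: best P0=NH0 P1=- P2=NH1
Op 5: best P0=NH0 P1=- P2=NH1
Op 6: best P0=NH0 P1=- P2=NH1
Op 7: best P0=NH0 P1=- P2=NH1
Op 8: best P0=NH0 P1=NH2 P2=NH1
Op 9: best P0=NH0 P1=NH2 P2=NH1
Op 10: best P0=NH0 P1=NH2 P2=NH1
Op 11: best P0=NH0 P1=NH1 P2=NH1
Op 12: best P0=NH0 P1=NH1 P2=NH1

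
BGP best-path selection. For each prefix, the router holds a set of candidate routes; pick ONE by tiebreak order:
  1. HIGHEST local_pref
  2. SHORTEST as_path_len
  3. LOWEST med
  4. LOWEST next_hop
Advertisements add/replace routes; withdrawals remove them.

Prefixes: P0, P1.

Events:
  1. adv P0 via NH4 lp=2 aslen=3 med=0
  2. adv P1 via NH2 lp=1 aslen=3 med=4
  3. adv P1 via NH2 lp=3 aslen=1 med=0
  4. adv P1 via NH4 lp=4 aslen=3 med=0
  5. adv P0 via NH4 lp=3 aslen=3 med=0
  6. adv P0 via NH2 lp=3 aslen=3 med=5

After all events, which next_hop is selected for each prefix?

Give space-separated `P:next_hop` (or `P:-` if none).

Op 1: best P0=NH4 P1=-
Op 2: best P0=NH4 P1=NH2
Op 3: best P0=NH4 P1=NH2
Op 4: best P0=NH4 P1=NH4
Op 5: best P0=NH4 P1=NH4
Op 6: best P0=NH4 P1=NH4

Answer: P0:NH4 P1:NH4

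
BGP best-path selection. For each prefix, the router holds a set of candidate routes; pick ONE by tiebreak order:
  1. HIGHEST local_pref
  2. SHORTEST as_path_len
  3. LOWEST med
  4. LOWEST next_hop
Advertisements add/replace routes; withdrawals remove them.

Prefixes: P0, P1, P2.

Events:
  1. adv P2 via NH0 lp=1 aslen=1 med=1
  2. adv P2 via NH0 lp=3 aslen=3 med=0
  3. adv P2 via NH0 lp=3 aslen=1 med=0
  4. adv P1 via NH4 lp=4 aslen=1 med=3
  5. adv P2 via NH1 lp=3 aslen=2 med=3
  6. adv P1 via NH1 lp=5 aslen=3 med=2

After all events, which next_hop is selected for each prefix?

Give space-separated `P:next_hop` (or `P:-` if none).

Answer: P0:- P1:NH1 P2:NH0

Derivation:
Op 1: best P0=- P1=- P2=NH0
Op 2: best P0=- P1=- P2=NH0
Op 3: best P0=- P1=- P2=NH0
Op 4: best P0=- P1=NH4 P2=NH0
Op 5: best P0=- P1=NH4 P2=NH0
Op 6: best P0=- P1=NH1 P2=NH0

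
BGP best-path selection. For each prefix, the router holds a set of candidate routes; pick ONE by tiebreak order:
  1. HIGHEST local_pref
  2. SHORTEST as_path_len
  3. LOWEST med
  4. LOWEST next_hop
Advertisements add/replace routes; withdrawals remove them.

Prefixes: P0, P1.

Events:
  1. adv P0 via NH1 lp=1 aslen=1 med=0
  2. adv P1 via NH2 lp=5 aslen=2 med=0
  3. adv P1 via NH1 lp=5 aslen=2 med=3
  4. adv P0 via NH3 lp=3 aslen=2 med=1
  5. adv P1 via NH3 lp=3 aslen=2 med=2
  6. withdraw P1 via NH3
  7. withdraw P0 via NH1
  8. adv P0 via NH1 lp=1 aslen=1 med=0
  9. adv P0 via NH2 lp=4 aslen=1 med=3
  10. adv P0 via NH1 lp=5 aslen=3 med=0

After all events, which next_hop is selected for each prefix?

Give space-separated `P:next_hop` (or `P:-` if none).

Answer: P0:NH1 P1:NH2

Derivation:
Op 1: best P0=NH1 P1=-
Op 2: best P0=NH1 P1=NH2
Op 3: best P0=NH1 P1=NH2
Op 4: best P0=NH3 P1=NH2
Op 5: best P0=NH3 P1=NH2
Op 6: best P0=NH3 P1=NH2
Op 7: best P0=NH3 P1=NH2
Op 8: best P0=NH3 P1=NH2
Op 9: best P0=NH2 P1=NH2
Op 10: best P0=NH1 P1=NH2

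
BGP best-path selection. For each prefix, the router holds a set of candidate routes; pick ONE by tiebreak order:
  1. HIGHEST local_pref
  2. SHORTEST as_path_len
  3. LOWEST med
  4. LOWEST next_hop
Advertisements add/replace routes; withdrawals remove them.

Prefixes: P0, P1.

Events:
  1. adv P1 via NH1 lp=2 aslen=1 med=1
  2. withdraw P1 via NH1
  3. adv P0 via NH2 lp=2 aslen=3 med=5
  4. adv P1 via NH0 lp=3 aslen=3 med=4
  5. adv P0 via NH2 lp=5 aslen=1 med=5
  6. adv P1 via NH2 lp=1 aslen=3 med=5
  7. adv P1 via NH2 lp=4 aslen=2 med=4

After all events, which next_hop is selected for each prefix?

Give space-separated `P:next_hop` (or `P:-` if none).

Answer: P0:NH2 P1:NH2

Derivation:
Op 1: best P0=- P1=NH1
Op 2: best P0=- P1=-
Op 3: best P0=NH2 P1=-
Op 4: best P0=NH2 P1=NH0
Op 5: best P0=NH2 P1=NH0
Op 6: best P0=NH2 P1=NH0
Op 7: best P0=NH2 P1=NH2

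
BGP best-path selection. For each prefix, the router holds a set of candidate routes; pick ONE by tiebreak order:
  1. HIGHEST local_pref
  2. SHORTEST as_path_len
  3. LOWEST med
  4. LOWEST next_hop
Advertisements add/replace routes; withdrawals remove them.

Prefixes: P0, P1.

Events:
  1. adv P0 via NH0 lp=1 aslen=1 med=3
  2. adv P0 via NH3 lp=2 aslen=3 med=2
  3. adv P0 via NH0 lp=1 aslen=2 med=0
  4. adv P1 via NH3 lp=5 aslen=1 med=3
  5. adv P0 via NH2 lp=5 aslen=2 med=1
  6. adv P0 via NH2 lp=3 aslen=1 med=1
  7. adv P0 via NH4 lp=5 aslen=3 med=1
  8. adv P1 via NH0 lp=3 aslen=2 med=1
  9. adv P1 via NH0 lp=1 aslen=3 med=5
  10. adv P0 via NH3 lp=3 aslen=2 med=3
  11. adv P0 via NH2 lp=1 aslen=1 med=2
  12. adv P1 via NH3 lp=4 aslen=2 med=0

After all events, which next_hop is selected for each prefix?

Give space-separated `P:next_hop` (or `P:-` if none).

Answer: P0:NH4 P1:NH3

Derivation:
Op 1: best P0=NH0 P1=-
Op 2: best P0=NH3 P1=-
Op 3: best P0=NH3 P1=-
Op 4: best P0=NH3 P1=NH3
Op 5: best P0=NH2 P1=NH3
Op 6: best P0=NH2 P1=NH3
Op 7: best P0=NH4 P1=NH3
Op 8: best P0=NH4 P1=NH3
Op 9: best P0=NH4 P1=NH3
Op 10: best P0=NH4 P1=NH3
Op 11: best P0=NH4 P1=NH3
Op 12: best P0=NH4 P1=NH3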